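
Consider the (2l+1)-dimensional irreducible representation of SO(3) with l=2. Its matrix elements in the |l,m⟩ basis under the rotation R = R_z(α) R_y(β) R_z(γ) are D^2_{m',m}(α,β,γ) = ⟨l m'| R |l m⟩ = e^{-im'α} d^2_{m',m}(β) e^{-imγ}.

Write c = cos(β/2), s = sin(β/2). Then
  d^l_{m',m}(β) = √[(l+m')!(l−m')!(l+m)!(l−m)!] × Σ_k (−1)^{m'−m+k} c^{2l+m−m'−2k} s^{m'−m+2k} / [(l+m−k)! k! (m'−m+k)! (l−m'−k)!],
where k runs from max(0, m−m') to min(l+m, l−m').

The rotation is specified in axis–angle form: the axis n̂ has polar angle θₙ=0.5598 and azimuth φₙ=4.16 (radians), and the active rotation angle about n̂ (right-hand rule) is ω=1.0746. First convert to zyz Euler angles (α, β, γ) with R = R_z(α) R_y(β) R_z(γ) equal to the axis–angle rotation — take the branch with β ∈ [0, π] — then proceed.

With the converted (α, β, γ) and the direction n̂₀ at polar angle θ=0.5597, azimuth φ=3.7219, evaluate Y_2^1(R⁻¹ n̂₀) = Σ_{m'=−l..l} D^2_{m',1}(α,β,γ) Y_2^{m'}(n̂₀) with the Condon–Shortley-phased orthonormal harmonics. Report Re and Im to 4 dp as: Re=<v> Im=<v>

Re=0.1697 Im=0.1787

Axis–angle → zyz. n̂ = (sinθₙcosφₙ, sinθₙsinφₙ, cosθₙ) = (-0.278636, -0.452040, +0.847361), ω = 1.0746.
R = I cosω + sinω [n̂]ₓ + (1−cosω) n̂n̂ᵀ gives
  R = [+0.516760, -0.679180, -0.521224; +0.811159, +0.583141, +0.044351; +0.273825, -0.445714, +0.852267]
β = atan2(√(R₁₃²+R₂₃²), R₃₃) = 0.550493; α = atan2(R₂₃, R₁₃) mod 2π = 3.056707; γ = atan2(R₃₂, −R₃₁) mod 2π = 4.161485
Need the full column D^2_{m',1} for m'=−2..2 at α=3.0567, β=0.5505, γ=4.1615.
cos(β/2)=0.962358, sin(β/2)=0.271784
d^2_{-2,1}: single k=3 term ⇒ +0.038640;  D = -0.014373+0.035867i
d^2_{-1,1}: k∈[2..3] ⇒ +0.205231 -0.005456 = +0.199775;  D = +0.089765-0.178472i
d^2_{0,1}: k∈[1..2] ⇒ +0.593349 -0.047324 = +0.546024;  D = -0.285821+0.465241i
d^2_{1,1}: k∈[0..1] ⇒ +0.857723 -0.205231 = +0.652492;  D = +0.387459-0.524997i
d^2_{2,1}: single k=0 term ⇒ -0.484467;  D = +0.319696-0.364009i
Y_2^{m'}(θ=0.5597,φ=3.7219) and Σ D·Y over m':
  (-0.0144+0.0359i)·(+0.0434-0.0999i)  (+0.0898-0.1785i)·(-0.2907+0.1906i)  (-0.2858+0.4652i)·(+0.3641+0.0000i)  (+0.3875-0.5250i)·(+0.2907+0.1906i)  (+0.3197-0.3640i)·(+0.0434+0.0999i)
Y_2^1(R⁻¹ n̂) = +0.169726+0.178706i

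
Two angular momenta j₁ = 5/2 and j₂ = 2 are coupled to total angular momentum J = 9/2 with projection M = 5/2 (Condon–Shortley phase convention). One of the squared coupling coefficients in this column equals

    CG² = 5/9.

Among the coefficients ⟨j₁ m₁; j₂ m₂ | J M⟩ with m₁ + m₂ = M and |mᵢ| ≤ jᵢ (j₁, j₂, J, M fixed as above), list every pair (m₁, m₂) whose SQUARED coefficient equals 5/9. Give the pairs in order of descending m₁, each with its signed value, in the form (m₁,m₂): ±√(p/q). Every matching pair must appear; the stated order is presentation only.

(3/2,1): +√(5/9)

Admissible pairs with m₁+m₂ = M = 5/2: (1/2,2), (3/2,1), (5/2,0)
  (m₁,m₂)=(5/2,0): CG² = 1/6, CG = +√(1/6)
  (m₁,m₂)=(3/2,1): CG² = 5/9, CG = +√(5/9)   ← matches the target
  (m₁,m₂)=(1/2,2): CG² = 5/18, CG = +√(5/18)
Pairs with CG² = 5/9: (3/2,1): +√(5/9)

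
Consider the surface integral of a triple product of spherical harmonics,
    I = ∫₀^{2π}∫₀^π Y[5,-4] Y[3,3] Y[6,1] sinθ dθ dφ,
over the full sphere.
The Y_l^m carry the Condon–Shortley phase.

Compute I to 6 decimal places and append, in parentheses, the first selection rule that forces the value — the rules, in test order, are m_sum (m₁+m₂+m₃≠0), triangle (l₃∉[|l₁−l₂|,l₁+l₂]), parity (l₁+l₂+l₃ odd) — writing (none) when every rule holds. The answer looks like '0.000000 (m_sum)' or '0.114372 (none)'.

Checks pass: Σm=0; 14 even; l₃=6∈[2,8].
(2·5+1)(2·3+1)(2·6+1) = 1001
Δ: 2! 8! 4! / 15! → 1/675675
sum: t=0:+1/8640 t=1:−1/2304 t=2:+1/8640 = -7/34560
3j²(5 3 6; 0 0 0) = Δ·Π!·Σ² = 7/429  (sign -1)
sum: t=2:+1/241920 = 1/241920
3j²(5 3 6; -4 3 1) = Δ·Π!·Σ² = 4/1001  (sign -1)
combine: 4πI² = 1001·7/429·4/1001 = 28/429
take √, sign +1: I = 0.07206849
No selection rule forces the value: the integral is nonzero (none).

0.072068 (none)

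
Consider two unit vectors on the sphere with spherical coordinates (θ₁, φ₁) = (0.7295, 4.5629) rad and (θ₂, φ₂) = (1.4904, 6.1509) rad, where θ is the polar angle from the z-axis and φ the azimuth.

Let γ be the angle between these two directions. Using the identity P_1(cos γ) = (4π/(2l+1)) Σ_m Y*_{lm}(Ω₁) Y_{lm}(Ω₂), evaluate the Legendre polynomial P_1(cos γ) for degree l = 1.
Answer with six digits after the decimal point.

Expand P_1 via completeness: Σ_{m} conj(Y_{1,m}) at Ω₁ times Y_{1,m} at Ω₂ —
  [-1]  conj(Y_{1,-1})(Ω₁) = -0.034295-0.227703i ; Y_{1,-1}(Ω₂) = +0.341369+0.045423i ; Δ = -0.001364-0.079289i
  [+0]  conj(Y_{1,0})(Ω₁) = +0.364257-0.000000i ; Y_{1,0}(Ω₂) = +0.039240+0.000000i ; Δ = +0.014293+0.000000i
  [+1]  conj(Y_{1,1})(Ω₁) = +0.034295-0.227703i ; Y_{1,1}(Ω₂) = -0.341369+0.045423i ; Δ = -0.001364+0.079289i
Total Σ_m = +0.011565+0.000000i. Multiply by 4.188790: +0.048443+0.000000i. P_1(cos γ) = 0.048443

0.048443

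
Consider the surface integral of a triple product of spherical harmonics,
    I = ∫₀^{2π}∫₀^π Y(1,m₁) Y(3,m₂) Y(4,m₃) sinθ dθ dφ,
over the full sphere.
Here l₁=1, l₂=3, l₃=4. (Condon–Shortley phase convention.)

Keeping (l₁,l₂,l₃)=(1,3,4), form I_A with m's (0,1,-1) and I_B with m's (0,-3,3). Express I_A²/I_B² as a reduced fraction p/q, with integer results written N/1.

15/7

l's match ⇒ only the (l;m) 3-j factors differ between A and B.
A: triangle coeff Δ(1,3,4) = 1/252; Σ_t [0,0]: t=0:+1/48 = 1/48; (3j)²=5/84 [(1 3 4; 0 1 -1)], sign=-1
B: triangle coeff Δ(1,3,4) = 1/252; Σ_t [0,0]: t=0:+1/720 = 1/720; (3j)²=1/36 [(1 3 4; 0 -3 3)], sign=-1
I_A²/I_B² = (5/84)/(1/36) = 15/7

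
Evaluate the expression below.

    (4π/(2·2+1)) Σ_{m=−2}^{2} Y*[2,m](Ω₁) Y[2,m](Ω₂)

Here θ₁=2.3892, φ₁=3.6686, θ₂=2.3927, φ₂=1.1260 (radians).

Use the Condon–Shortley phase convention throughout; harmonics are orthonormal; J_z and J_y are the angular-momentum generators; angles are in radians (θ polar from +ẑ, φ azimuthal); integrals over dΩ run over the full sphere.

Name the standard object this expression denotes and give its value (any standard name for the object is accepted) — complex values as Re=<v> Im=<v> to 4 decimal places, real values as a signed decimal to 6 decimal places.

This sum is the spherical-harmonic addition theorem: it equals the Legendre polynomial P_l(cos γ) of the angle γ between the two directions.
Expand P_2 via completeness: Σ_{m} conj(Y_{2,m}) at Ω₁ times Y_{2,m} at Ω₂ —
  [-2]  conj(Y_{2,-2})(Ω₁) = +0.089131+0.156840i ; Y_{2,-2}(Ω₂) = -0.112752-0.139088i ; Δ = +0.011765-0.030081i
  [-1]  conj(Y_{2,-1})(Ω₁) = +0.333136+0.193853i ; Y_{2,-1}(Ω₂) = -0.165761+0.347760i ; Δ = -0.122635+0.083718i
  [+0]  conj(Y_{2,0})(Ω₁) = +0.188902-0.000000i ; Y_{2,0}(Ω₂) = +0.192206+0.000000i ; Δ = +0.036308+0.000000i
  [+1]  conj(Y_{2,1})(Ω₁) = -0.333136+0.193853i ; Y_{2,1}(Ω₂) = +0.165761+0.347760i ; Δ = -0.122635-0.083718i
  [+2]  conj(Y_{2,2})(Ω₁) = +0.089131-0.156840i ; Y_{2,2}(Ω₂) = -0.112752+0.139088i ; Δ = +0.011765+0.030081i
Total Σ_m = -0.185433+0.000000i. Multiply by 2.513274: -0.466044+0.000000i. P_2(cos γ) = -0.466044

Legendre polynomial (addition theorem), -0.466044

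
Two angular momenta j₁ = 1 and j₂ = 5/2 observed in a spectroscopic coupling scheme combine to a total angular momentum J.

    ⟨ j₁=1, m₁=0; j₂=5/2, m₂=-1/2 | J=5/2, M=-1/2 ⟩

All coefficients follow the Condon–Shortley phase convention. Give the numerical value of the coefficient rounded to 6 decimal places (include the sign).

√[6·1!1!4!/7! · 1!1!2!3!2!3!] = √(144/35)
  +(−1)^0/∏(0,1,1,2,0,2)! = 1/4  (running 1/4)
  +(−1)^1/∏(1,0,0,1,1,3)! = -1/6  (running 1/12)
⟨..|..⟩ = √(144/35)·(1/12) = +0.169031

+√(1/35) = +0.169031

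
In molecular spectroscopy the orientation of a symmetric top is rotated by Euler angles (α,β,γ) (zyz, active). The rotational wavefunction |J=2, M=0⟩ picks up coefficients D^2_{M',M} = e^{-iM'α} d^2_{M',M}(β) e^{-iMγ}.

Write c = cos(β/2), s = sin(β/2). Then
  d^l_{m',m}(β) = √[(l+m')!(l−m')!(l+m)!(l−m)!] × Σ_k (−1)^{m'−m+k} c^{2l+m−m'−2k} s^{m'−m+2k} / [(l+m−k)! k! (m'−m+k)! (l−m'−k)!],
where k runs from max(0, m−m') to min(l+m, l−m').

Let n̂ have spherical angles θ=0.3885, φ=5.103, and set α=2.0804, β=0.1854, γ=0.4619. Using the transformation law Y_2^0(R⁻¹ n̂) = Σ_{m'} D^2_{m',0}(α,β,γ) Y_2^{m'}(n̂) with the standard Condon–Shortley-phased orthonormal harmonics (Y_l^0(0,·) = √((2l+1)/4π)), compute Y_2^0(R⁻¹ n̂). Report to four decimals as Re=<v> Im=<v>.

Re=0.3527 Im=0.0000

Need the full column D^2_{m',0} for m'=−2..2 at α=2.0804, β=0.1854, γ=0.4619.
cos(β/2)=0.995706, sin(β/2)=0.092567
d^2_{-2,0}: single k=2 term ⇒ +0.020809;  D = -0.010905-0.017723i
d^2_{-1,0}: k∈[1..2] ⇒ +0.223835 -0.001935 = +0.221900;  D = -0.108250+0.193705i
d^2_{0,0}: k∈[0..2] ⇒ +0.982936 -0.033981 +0.000073 = +0.949028;  D = +0.949028+0.000000i
d^2_{1,0}: k∈[0..1] ⇒ -0.223835 +0.001935 = -0.221900;  D = +0.108250+0.193705i
d^2_{2,0}: single k=0 term ⇒ +0.020809;  D = -0.010905+0.017723i
Y_2^{m'}(θ=0.3885,φ=5.103) and Σ D·Y over m':
  (-0.0109-0.0177i)·(-0.0394+0.0390i)  (-0.1082+0.1937i)·(+0.1031+0.2504i)  (+0.9490+0.0000i)·(+0.4950+0.0000i)  (+0.1082+0.1937i)·(-0.1031+0.2504i)  (-0.0109+0.0177i)·(-0.0394-0.0390i)
Y_2^0(R⁻¹ n̂) = +0.352680-0.000000i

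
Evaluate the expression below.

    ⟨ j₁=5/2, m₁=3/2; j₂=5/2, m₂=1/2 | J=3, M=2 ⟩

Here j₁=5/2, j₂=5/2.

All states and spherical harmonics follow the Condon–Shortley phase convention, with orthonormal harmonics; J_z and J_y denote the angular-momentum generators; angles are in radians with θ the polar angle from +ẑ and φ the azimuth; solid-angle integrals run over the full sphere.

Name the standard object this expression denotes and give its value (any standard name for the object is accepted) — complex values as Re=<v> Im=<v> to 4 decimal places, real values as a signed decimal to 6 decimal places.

Clebsch–Gordan coefficient, −√(1/12) ≈ -0.288675

This is a Clebsch–Gordan (vector-coupling) coefficient.
j₁+j₂−J=2  J+j₁−j₂=3  J−j₁+j₂=3  j₁+j₂+J+1=9
(j₁±m₁, j₂±m₂, J±M) = (4,1,3,2,5,1)
P² = 48
sum k=0..1:
  [0] +1/24 = 1/24
  [1] −1/12 = -1/12
S = -1/24
C² = P²·S² = 1/12 ; C = -0.288675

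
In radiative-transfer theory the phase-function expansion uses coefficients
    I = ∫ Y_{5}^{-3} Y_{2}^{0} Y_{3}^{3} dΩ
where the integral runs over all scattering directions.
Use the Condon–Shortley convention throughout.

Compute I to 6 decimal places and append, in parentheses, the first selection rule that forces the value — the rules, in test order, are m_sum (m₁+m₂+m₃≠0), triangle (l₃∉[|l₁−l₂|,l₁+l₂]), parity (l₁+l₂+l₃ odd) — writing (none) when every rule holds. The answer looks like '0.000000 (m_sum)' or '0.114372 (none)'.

-0.126792 (none)

Rules hold: Σm=0, L=10 even, 3≤3≤7.
N = 11·5·7 = 385
Δ = 4!·6!·0!/11! = 1/2310
Racah Σ t=2..2: t=2:+1/144 = 1/144
⇒ 3j(5 2 3; 0 0 0)² = 10/231, sgn -1
Racah Σ t=2..2: t=2:+1/2880 = 1/2880
⇒ 3j(5 2 3; -3 0 3)² = 2/165, sgn +1
4πI² = N·(3j₀)²·(3jₘ)² = 20/99
I = -1·√(0.20202/4π) = -0.12679218
No selection rule forces the value: the integral is nonzero (none).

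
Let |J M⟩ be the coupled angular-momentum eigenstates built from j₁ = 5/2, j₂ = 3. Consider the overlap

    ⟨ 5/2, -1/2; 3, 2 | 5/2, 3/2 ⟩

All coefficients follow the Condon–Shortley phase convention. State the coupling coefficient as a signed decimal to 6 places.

√[6·3!2!3!/9! · 2!3!5!1!4!1!] = √(288/7)
  +(−1)^2/∏(2,1,1,3,1,0)! = 1/12  (running 1/12)
  +(−1)^3/∏(3,0,0,2,2,1)! = -1/24  (running 1/24)
⟨..|..⟩ = √(288/7)·(1/24) = +0.267261

+√(1/14) ≈ +0.267261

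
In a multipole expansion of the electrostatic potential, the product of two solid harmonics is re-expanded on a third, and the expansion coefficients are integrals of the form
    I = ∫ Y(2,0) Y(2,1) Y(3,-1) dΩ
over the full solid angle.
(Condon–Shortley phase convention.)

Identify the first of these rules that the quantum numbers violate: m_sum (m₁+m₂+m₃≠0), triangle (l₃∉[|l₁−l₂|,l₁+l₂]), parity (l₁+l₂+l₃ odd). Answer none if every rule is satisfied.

parity

azimuthal sum: 0 + 1 − 1 = 0  ✓
0 ≤ 3 ≤ 4 (triangle on l)  ✓
L = 2 + 2 + 3 = 7 (odd)  ✗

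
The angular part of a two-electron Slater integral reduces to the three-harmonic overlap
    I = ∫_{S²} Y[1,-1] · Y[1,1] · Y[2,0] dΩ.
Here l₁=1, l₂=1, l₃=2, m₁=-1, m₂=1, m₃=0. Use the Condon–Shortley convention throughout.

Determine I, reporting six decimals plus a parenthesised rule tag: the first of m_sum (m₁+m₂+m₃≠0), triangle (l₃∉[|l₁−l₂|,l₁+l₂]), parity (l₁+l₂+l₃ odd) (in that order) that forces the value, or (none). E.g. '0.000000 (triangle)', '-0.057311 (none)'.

Checks pass: Σm=0; 4 even; l₃=2∈[0,2].
(2·1+1)(2·1+1)(2·2+1) = 45
Δ: 0! 2! 2! / 5! → 1/30
sum: t=0:+1/1 = 1/1
3j²(1 1 2; 0 0 0) = Δ·Π!·Σ² = 2/15  (sign +1)
sum: t=0:+1/4 = 1/4
3j²(1 1 2; -1 1 0) = Δ·Π!·Σ² = 1/30  (sign +1)
combine: 4πI² = 45·2/15·1/30 = 1/5
take √, sign +1: I = 0.12615663
No selection rule forces the value: the integral is nonzero (none).

0.126157 (none)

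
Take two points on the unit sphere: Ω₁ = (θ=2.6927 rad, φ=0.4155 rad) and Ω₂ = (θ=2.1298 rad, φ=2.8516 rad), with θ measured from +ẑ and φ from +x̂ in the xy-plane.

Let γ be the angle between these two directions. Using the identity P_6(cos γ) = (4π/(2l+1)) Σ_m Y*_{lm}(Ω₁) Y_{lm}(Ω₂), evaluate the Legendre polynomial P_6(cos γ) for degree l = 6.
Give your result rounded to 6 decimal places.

Summing Y*_{l m}(θ₁,φ₁)·Y_{l m}(θ₂,φ₂) over m ∈ [−6, 6]; prefactor 4π/(2·6+1) = 0.966644:
  m=-6: (-0.002572+0.001949i) × (-0.030197+0.176803i) = -0.000267-0.000514i  (running Σ = -0.000267-0.000514i)
  m=-5: (+0.011262-0.020290i) × (+0.046852+0.385849i) = +0.008356+0.003395i  (running Σ = +0.008089+0.002881i)
  m=-4: (-0.009138+0.099910i) × (+0.154123+0.353807i) = -0.036757+0.012166i  (running Σ = -0.028668+0.015047i)
  m=-3: (-0.090603-0.269521i) × (+0.012744+0.015105i) = +0.002917-0.004803i  (running Σ = -0.025751+0.010243i)
  m=-2: (+0.336203+0.368355i) × (-0.284342-0.186286i) = -0.026977-0.167369i  (running Σ = -0.052729-0.157126i)
  m=-1: (-0.352297-0.155428i) × (-0.146841-0.043818i) = +0.044921+0.038260i  (running Σ = -0.007808-0.118865i)
  m=0: (-0.239999-0.000000i) × (+0.302155+0.000000i) = -0.072517-0.000000i  (running Σ = -0.080325-0.118865i)
  m=1: (+0.352297-0.155428i) × (+0.146841-0.043818i) = +0.044921-0.038260i  (running Σ = -0.035404-0.157126i)
  m=2: (+0.336203-0.368355i) × (-0.284342+0.186286i) = -0.026977+0.167369i  (running Σ = -0.062381+0.010243i)
  m=3: (+0.090603-0.269521i) × (-0.012744+0.015105i) = +0.002917+0.004803i  (running Σ = -0.059465+0.015047i)
  m=4: (-0.009138-0.099910i) × (+0.154123-0.353807i) = -0.036757-0.012166i  (running Σ = -0.096222+0.002881i)
  m=5: (-0.011262-0.020290i) × (-0.046852+0.385849i) = +0.008356-0.003395i  (running Σ = -0.087865-0.000514i)
  m=6: (-0.002572-0.001949i) × (-0.030197-0.176803i) = -0.000267+0.000514i  (running Σ = -0.088132-0.000000i)
Accumulated sum -0.088132-0.000000i; after 4π/(2l+1) scaling, -0.085193-0.000000i ⇒ P_6 = -0.085193

-0.085193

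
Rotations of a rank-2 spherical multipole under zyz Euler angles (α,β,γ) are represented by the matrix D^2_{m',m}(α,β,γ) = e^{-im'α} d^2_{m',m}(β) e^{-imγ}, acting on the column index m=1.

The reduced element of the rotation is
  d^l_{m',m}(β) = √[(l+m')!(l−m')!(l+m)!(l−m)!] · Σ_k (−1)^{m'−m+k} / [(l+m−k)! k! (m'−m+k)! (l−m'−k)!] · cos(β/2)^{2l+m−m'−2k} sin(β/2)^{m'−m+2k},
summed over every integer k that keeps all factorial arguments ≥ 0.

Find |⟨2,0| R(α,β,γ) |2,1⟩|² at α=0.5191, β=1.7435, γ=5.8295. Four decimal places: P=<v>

P=0.0430

D^2_{0,1}(0.5191,1.7435,5.8295) = e^{-i·0·0.5191}·d^2_{0,1}(1.7435)·e^{-i·1·5.8295}. Compute d first:
Half-angle: c=0.643488, s=0.765456. N=√(2·2·6·1)=4.898979
Admissible k: 1..2 (factorial args all ≥0)
  k=1: (−1)^0·4.8990/(2)·0.6435^3·0.7655^1 = +0.499594
  k=2: (−1)^1·4.8990/(2)·0.6435^1·0.7655^3 = -0.706931
d^2_{0,1}(1.7435) = +0.499594 -0.706931 = -0.207337
|D^2_{0,1}|² = |d^2_{0,1}(β)|² = (-0.207337)² = 0.042989 (the z-rotation phases have unit modulus)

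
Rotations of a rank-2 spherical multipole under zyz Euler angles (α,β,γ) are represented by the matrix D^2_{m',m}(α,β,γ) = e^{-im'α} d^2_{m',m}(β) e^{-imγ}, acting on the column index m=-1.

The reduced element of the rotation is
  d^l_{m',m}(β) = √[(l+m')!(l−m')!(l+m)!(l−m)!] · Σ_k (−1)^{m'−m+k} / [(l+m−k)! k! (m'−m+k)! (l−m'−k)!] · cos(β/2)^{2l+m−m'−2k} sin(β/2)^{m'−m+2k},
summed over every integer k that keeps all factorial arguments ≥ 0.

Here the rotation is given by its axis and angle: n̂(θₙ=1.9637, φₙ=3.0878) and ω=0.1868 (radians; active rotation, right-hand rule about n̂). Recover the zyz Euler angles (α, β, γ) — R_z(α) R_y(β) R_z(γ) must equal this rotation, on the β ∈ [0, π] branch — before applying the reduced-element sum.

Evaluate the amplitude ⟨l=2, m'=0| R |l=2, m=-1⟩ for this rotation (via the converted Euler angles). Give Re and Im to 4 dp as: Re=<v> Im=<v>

Axis–angle → zyz. n̂ = (sinθₙcosφₙ, sinθₙsinφₙ, cosθₙ) = (-0.922465, +0.049670, -0.382872), ω = 0.1868.
R = I cosω + sinω [n̂]ₓ + (1−cosω) n̂n̂ᵀ gives
  R = [+0.997407, +0.070308, +0.015369; -0.071902, +0.982646, +0.170985; -0.003080, -0.171647, +0.985154]
β = atan2(√(R₁₃²+R₂₃²), R₃₃) = 0.172529; α = atan2(R₂₃, R₁₃) mod 2π = 1.481154; γ = atan2(R₃₂, −R₃₁) mod 2π = 4.730332
D^2_{0,-1}(1.4812,0.1725,4.7303) = e^{-i·0·1.4812}·d^2_{0,-1}(0.1725)·e^{-i·-1·4.7303}. Compute d first:
c=cos(0.172529/2)=0.996282, s=sin(0.172529/2)=0.086158; N=√[2·2·1·6]=4.898979
k: max(0,(-1)−(0))=0 … min(2+(-1),2−(0))=1
  k=0: (−1)^1·4.8990/(2)·0.9963^3·0.0862^1 = -0.208697
  k=1: (−1)^2·4.8990/(2)·0.9963^1·0.0862^3 = +0.001561
d^2_{0,-1}(0.1725) = -0.208697 +0.001561 = -0.207136
D = (+1.000000+0.000000i)·(-0.207136)·(+0.017942-0.999839i) = -0.003717+0.207103i

Re=-0.0037 Im=0.2071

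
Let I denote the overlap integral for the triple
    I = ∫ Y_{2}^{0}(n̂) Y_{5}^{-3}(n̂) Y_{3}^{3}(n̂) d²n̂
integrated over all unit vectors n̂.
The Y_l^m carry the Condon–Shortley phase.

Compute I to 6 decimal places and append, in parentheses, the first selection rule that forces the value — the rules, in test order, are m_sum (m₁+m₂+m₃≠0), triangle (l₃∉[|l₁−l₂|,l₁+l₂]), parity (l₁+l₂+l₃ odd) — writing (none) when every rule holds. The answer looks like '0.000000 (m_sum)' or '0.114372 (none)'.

Rules hold: Σm=0, L=10 even, 3≤3≤7.
N = 5·11·7 = 385
Δ = 4!·0!·6!/11! = 1/2310
Racah Σ t=2..2: t=2:+1/144 = 1/144
⇒ 3j(2 5 3; 0 0 0)² = 10/231, sgn -1
Racah Σ t=2..2: t=2:+1/2880 = 1/2880
⇒ 3j(2 5 3; 0 -3 3)² = 2/165, sgn +1
4πI² = N·(3j₀)²·(3jₘ)² = 20/99
I = -1·√(0.20202/4π) = -0.12679218
No selection rule forces the value: the integral is nonzero (none).

-0.126792 (none)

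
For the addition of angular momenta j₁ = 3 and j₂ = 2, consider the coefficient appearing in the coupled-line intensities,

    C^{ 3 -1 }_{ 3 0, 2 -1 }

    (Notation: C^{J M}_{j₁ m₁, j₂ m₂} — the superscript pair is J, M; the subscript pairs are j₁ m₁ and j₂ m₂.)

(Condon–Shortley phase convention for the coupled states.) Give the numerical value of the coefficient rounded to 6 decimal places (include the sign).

triangle: 2!·4!·2!/9! = 96/362880
(j±m)!: 3!·3!·1!·3!·2!·4! = 10368
prefactor² = (2J+1)·Δ·N² = 96/5
  k=0: +1/(0!·2!·3!·1!·1!·1!) = 1/12
  k=1: −1/(1!·1!·2!·0!·2!·2!) = -1/8
Σ = -1/24  ⇒  CG² = 96/5·(-1/24)² = 1/30
CG = −√(1/30) = -0.182574

-0.182574  (= −√(1/30))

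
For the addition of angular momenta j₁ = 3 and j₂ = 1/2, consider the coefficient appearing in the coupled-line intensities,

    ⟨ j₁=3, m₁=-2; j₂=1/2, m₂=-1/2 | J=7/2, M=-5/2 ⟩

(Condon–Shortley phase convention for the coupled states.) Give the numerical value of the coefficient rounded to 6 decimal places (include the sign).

+√(6/7) ≈ +0.925820

j₁+j₂−J=0  J+j₁−j₂=6  J−j₁+j₂=1  j₁+j₂+J+1=8
(j₁±m₁, j₂±m₂, J±M) = (1,5,0,1,1,6)
P² = 86400/7
sum k=0..0:
  [0] +1/120 = 1/120
S = 1/120
C² = P²·S² = 6/7 ; C = +0.925820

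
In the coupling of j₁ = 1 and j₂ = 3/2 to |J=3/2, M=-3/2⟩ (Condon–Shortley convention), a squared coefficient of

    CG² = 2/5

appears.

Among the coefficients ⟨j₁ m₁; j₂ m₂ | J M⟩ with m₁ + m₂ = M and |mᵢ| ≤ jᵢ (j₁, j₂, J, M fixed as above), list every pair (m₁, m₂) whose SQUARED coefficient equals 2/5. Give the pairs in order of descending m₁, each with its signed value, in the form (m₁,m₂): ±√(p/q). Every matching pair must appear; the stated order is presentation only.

(-1,-1/2): −√(2/5)

Admissible pairs with m₁+m₂ = M = -3/2: (-1,-1/2), (0,-3/2)
  (m₁,m₂)=(0,-3/2): CG² = 3/5, CG = +√(3/5)
  (m₁,m₂)=(-1,-1/2): CG² = 2/5, CG = −√(2/5)   ← matches the target
Pairs with CG² = 2/5: (-1,-1/2): −√(2/5)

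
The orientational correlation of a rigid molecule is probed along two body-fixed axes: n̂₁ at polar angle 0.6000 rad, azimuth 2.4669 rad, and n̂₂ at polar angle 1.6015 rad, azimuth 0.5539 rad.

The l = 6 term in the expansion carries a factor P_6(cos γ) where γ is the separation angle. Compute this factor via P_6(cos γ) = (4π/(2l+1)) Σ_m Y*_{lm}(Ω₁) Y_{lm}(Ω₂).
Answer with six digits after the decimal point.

-0.050369

Addition theorem: P_6(cos γ) = (4π/13) Σ_m Y*_{lm}(Ω₁) Y_{lm}(Ω₂), m = −6…6:
  [-6]  conj(Y_{6,-6})(Ω₁) = (-0.009651, 0.012327) ; Y_{6,-6}(Ω₂) = (-0.473780, 0.087098) ; Δ = (0.003499, -0.006681)
  [-5]  conj(Y_{6,-5})(Ω₁) = (0.077149, -0.018216) ; Y_{6,-5}(Ω₂) = (0.047745, 0.018634) ; Δ = (0.004023, 0.000568)
  [-4]  conj(Y_{6,-4})(Ω₁) = (-0.212760, -0.100898) ; Y_{6,-4}(Ω₂) = (0.211818, 0.281658) ; Δ = (-0.016648, -0.081297)
  [-3]  conj(Y_{6,-3})(Ω₁) = (0.190423, 0.390924) ; Y_{6,-3}(Ω₂) = (-0.005419, -0.059453) ; Δ = (0.022209, -0.013440)
  [-2]  conj(Y_{6,-2})(Ω₁) = (0.092376, -0.410375) ; Y_{6,-2}(Ω₂) = (0.142867, -0.286201) ; Δ = (-0.104252, -0.085067)
  [-1]  conj(Y_{6,-1})(Ω₁) = (0.018472, -0.014777) ; Y_{6,-1}(Ω₂) = (-0.053452, 0.033059) ; Δ = (-0.000499, 0.001401)
  [+0]  conj(Y_{6,0})(Ω₁) = (-0.421176, -0.000000) ; Y_{6,0}(Ω₂) = (-0.311573, 0.000000) ; Δ = (0.131227, 0.000000)
  [+1]  conj(Y_{6,1})(Ω₁) = (-0.018472, -0.014777) ; Y_{6,1}(Ω₂) = (0.053452, 0.033059) ; Δ = (-0.000499, -0.001401)
  [+2]  conj(Y_{6,2})(Ω₁) = (0.092376, 0.410375) ; Y_{6,2}(Ω₂) = (0.142867, 0.286201) ; Δ = (-0.104252, 0.085067)
  [+3]  conj(Y_{6,3})(Ω₁) = (-0.190423, 0.390924) ; Y_{6,3}(Ω₂) = (0.005419, -0.059453) ; Δ = (0.022209, 0.013440)
  [+4]  conj(Y_{6,4})(Ω₁) = (-0.212760, 0.100898) ; Y_{6,4}(Ω₂) = (0.211818, -0.281658) ; Δ = (-0.016648, 0.081297)
  [+5]  conj(Y_{6,5})(Ω₁) = (-0.077149, -0.018216) ; Y_{6,5}(Ω₂) = (-0.047745, 0.018634) ; Δ = (0.004023, -0.000568)
  [+6]  conj(Y_{6,6})(Ω₁) = (-0.009651, -0.012327) ; Y_{6,6}(Ω₂) = (-0.473780, -0.087098) ; Δ = (0.003499, 0.006681)
Accumulated sum (-0.052107, -0.000000); after 4π/(2l+1) scaling, (-0.050369, -0.000000) ⇒ P_6 = -0.050369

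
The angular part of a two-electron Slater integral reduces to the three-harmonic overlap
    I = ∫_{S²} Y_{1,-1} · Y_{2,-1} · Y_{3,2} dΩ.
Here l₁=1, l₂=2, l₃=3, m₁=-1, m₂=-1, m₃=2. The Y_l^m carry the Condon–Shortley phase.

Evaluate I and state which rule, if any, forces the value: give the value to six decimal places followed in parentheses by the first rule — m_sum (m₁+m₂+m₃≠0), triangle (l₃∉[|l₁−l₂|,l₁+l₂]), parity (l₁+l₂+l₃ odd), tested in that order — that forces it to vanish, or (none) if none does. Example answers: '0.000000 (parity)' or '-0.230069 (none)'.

0.261169 (none)

m-sum 0 ✓  L=6 even ✓  1≤3≤3 ✓
Π(2lᵢ+1) = 3×5×7 = 105
triangle coeff Δ(1,2,3) = 1/105
Σ_t [0,0]: t=0:+1/4 = 1/4
(3j)²=3/35 [(1 2 3; 0 0 0)], sign=-1
Σ_t [0,0]: t=0:+1/12 = 1/12
(3j)²=2/21 [(1 2 3; -1 -1 2)], sign=-1
⇒ 4πI² = 6/7
I = (+1)√(6/7/(4π)) = 0.26116903
No selection rule forces the value: the integral is nonzero (none).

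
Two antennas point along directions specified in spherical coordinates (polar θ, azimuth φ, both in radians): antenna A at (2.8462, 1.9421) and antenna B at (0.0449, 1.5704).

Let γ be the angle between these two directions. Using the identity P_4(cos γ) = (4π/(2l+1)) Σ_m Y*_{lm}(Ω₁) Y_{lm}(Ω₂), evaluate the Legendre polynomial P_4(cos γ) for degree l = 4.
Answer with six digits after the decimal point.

0.504090

Expand P_4 via completeness: Σ_{m} conj(Y_{4,m}) at Ω₁ times Y_{4,m} at Ω₂ —
  term(m=-4) = +0.000000+0.000000i   from Y*(Ω₁)=+0.000272+0.003167i, Y(Ω₂)=+0.000002+0.000000i
  term(m=-3) = -0.000001-0.000003i   from Y*(Ω₁)=-0.026513+0.013033i, Y(Ω₂)=-0.000000+0.000113i
  term(m=-2) = +0.000455+0.000419i   from Y*(Ω₁)=-0.112925-0.103652i, Y(Ω₂)=-0.004034-0.000003i
  term(m=-1) = -0.035361-0.013785i   from Y*(Ω₁)=+0.162863-0.418280i, Y(Ω₂)=+0.000034-0.084553i
  term(m=+0) = +0.430843+0.000000i   from Y*(Ω₁)=+0.514271-0.000000i, Y(Ω₂)=+0.837775+0.000000i
  term(m=+1) = -0.035361+0.013785i   from Y*(Ω₁)=-0.162863-0.418280i, Y(Ω₂)=-0.000034-0.084553i
  term(m=+2) = +0.000455-0.000419i   from Y*(Ω₁)=-0.112925+0.103652i, Y(Ω₂)=-0.004034+0.000003i
  term(m=+3) = -0.000001+0.000003i   from Y*(Ω₁)=+0.026513+0.013033i, Y(Ω₂)=+0.000000+0.000113i
  term(m=+4) = +0.000000-0.000000i   from Y*(Ω₁)=+0.000272-0.003167i, Y(Ω₂)=+0.000002-0.000000i
Total Σ_m = +0.361028+0.000000i. Multiply by 1.396263: +0.504090+0.000000i. P_4(cos γ) = 0.504090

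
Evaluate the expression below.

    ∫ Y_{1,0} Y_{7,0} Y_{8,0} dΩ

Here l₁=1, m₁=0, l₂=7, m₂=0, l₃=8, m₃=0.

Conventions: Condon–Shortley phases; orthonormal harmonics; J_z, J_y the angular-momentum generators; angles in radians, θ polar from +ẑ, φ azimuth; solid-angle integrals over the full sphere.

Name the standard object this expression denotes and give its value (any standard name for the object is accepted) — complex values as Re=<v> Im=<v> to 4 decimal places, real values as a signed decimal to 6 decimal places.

Gaunt coefficient, +0.244780

This is a Gaunt coefficient — the integral of a triple product of spherical harmonics over the sphere.
m-sum 0 ✓  L=16 even ✓  6≤8≤8 ✓
Π(2lᵢ+1) = 3×15×17 = 765
triangle coeff Δ(1,7,8) = 1/2040
Σ_t [0,0]: t=0:+1/25401600 = 1/25401600
(3j)²=8/255 [(1 7 8; 0 0 0)], sign=+1
(m-triple is (0,0,0) — same symbol as above.)
⇒ 4πI² = 64/85
I = (+1)√(64/85/(4π)) = 0.24477981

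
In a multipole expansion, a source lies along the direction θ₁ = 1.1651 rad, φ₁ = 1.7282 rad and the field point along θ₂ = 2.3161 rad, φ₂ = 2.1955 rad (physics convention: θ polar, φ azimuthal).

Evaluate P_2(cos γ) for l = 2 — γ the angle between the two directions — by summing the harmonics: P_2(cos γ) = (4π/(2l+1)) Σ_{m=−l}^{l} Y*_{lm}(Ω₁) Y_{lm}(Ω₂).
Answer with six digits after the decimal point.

Expand P_2 via completeness: Σ_{m} conj(Y_{2,m}) at Ω₁ times Y_{2,m} at Ω₂ —
  [-2]  conj(Y_{2,-2})(Ω₁) = (-0.310084, -0.100974) ; Y_{2,-2}(Ω₂) = (-0.065896, 0.197927) ; Δ = (0.040419, -0.054720)
  [-1]  conj(Y_{2,-1})(Ω₁) = (-0.043914, 0.276681) ; Y_{2,-1}(Ω₂) = (0.225189, 0.312314) ; Δ = (-0.096300, 0.048591)
  [+0]  conj(Y_{2,0})(Ω₁) = (-0.168020, -0.000000) ; Y_{2,0}(Ω₂) = (0.119800, 0.000000) ; Δ = (-0.020129, -0.000000)
  [+1]  conj(Y_{2,1})(Ω₁) = (0.043914, 0.276681) ; Y_{2,1}(Ω₂) = (-0.225189, 0.312314) ; Δ = (-0.096300, -0.048591)
  [+2]  conj(Y_{2,2})(Ω₁) = (-0.310084, 0.100974) ; Y_{2,2}(Ω₂) = (-0.065896, -0.197927) ; Δ = (0.040419, 0.054720)
Σ over m = (-0.131892, 0.000000); ×(4π/5) → (-0.331480, 0.000000). Real part: -0.331480

-0.331480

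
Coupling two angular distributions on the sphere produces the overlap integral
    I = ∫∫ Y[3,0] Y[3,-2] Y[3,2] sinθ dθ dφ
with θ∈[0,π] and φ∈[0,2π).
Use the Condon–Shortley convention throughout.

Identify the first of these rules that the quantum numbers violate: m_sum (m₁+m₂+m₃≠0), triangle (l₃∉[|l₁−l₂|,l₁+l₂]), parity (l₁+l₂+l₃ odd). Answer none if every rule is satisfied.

azimuthal sum: 0 − 2 + 2 = 0  ✓
0 ≤ 3 ≤ 6 (triangle on l)  ✓
L = 3 + 3 + 3 = 9 (odd)  ✗

parity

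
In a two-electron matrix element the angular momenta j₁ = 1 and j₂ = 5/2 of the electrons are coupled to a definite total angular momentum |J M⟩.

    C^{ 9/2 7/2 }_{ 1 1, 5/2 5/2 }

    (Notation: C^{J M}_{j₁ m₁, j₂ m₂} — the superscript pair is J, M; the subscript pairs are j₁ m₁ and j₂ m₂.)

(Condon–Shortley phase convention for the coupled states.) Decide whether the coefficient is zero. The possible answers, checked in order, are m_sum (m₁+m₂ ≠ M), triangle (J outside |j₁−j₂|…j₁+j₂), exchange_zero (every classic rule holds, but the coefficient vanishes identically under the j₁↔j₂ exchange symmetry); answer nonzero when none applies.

m-sum: m₁+m₂ = 1+5/2 = 7/2, M = 7/2  ✓
triangle: need |j₁−j₂| ≤ J ≤ j₁+j₂, i.e. J ∈ [3/2, 7/2]; J = 9/2 is outside ✗ ⇒ coefficient is 0

triangle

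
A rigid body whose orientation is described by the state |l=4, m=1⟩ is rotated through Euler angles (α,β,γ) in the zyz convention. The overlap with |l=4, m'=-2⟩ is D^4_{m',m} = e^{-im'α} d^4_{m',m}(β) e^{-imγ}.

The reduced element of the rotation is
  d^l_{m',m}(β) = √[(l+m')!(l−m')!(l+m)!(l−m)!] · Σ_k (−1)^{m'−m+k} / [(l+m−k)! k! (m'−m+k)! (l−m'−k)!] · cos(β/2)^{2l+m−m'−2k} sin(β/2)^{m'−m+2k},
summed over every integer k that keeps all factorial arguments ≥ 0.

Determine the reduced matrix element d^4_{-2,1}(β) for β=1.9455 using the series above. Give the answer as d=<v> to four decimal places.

d=-0.3790

d^4_{-2,1}(β=1.9455) via the finite sum:
Half-angle: c=0.563029, s=0.826437. N=√(2·720·120·6)=1018.233765
Admissible k: 3..5 (factorial args all ≥0)
  k=3: (−1)^0·1018.2338/(72)·0.5630^5·0.8264^3 = +0.451646
  k=4: (−1)^1·1018.2338/(48)·0.5630^3·0.8264^5 = -1.459646
  k=5: (−1)^2·1018.2338/(240)·0.5630^1·0.8264^7 = +0.628979
d^4_{-2,1}(1.9455) = +0.451646 -1.459646 +0.628979 = -0.379022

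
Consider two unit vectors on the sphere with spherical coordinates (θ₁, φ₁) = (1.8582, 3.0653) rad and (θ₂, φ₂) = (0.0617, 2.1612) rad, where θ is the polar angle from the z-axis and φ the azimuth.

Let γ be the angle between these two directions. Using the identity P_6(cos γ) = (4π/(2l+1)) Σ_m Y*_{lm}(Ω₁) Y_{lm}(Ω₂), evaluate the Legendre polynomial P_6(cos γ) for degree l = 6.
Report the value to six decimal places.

Term-by-term m-sum for l=6 (normalisation 4π/13 = 0.966644):
  m=-6: Y*=+0.337057-0.166053i  Y=+0.000000-0.000000i  product +0.000000-0.000000i
  m=-5: Y*=+0.357083-0.143230i  Y=-0.000000+0.000001i  product +0.000000+0.000001i
  m=-4: Y*=-0.033424+0.010529i  Y=-0.000037-0.000036i  product +0.000002+0.000001i
  m=-3: Y*=-0.335613+0.078184i  Y=+0.001189-0.000241i  product -0.000380+0.000174i
  m=-2: Y*=-0.069057+0.010620i  Y=-0.007447+0.018117i  product +0.000322-0.001330i
  m=-1: Y*=+0.312941-0.023922i  Y=-0.110993-0.165626i  product -0.038696-0.049176i
  m=+0: Y*=+0.096815-0.000000i  Y=+0.976849+0.000000i  product +0.094574+0.000000i
  m=+1: Y*=-0.312941-0.023922i  Y=+0.110993-0.165626i  product -0.038696+0.049176i
  m=+2: Y*=-0.069057-0.010620i  Y=-0.007447-0.018117i  product +0.000322+0.001330i
  m=+3: Y*=+0.335613+0.078184i  Y=-0.001189-0.000241i  product -0.000380-0.000174i
  m=+4: Y*=-0.033424-0.010529i  Y=-0.000037+0.000036i  product +0.000002-0.000001i
  m=+5: Y*=-0.357083-0.143230i  Y=+0.000000+0.000001i  product +0.000000-0.000001i
  m=+6: Y*=+0.337057+0.166053i  Y=+0.000000+0.000000i  product +0.000000+0.000000i
Total Σ_m = +0.017069-0.000000i. Multiply by 0.966644: +0.016499-0.000000i. P_6(cos γ) = 0.016499

0.016499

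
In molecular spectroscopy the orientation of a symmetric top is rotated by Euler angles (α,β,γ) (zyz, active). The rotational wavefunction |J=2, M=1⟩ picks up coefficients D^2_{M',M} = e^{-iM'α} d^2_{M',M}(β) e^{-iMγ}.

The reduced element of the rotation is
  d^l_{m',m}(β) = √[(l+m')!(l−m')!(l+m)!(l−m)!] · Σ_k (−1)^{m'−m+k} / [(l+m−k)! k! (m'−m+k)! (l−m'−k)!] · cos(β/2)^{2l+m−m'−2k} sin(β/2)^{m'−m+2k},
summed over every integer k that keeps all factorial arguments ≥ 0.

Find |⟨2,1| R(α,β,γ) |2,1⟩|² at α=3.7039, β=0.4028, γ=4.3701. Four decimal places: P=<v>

P=0.6502

Split into d^2_{1,1}(β=0.4028) × two z-phases.
c=cos(0.402800/2)=0.979787, s=sin(0.402800/2)=0.200041; N=√[6·1·6·1]=6.000000
k∈{0,1} keeps every argument non-negative
  k=0: (−1)^0·6.0000/(6)·0.9798^4·0.2000^0 = +0.921568
  k=1: (−1)^1·6.0000/(2)·0.9798^2·0.2000^2 = -0.115246
d^2_{1,1}(0.4028) = +0.921568 -0.115246 = +0.806323
|D^2_{1,1}|² = |d^2_{1,1}(β)|² = (+0.806323)² = 0.650156 (the z-rotation phases have unit modulus)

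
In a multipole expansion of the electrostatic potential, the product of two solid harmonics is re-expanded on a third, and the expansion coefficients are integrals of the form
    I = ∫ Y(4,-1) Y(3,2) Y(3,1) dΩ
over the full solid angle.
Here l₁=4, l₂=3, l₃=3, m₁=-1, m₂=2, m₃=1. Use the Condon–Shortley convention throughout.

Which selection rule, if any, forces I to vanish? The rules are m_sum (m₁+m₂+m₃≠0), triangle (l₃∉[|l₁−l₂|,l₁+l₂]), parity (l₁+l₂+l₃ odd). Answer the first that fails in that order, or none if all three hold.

azimuthal sum: -1 + 2 + 1 = 2  ✗
1 ≤ 3 ≤ 7 (triangle on l)
L = 4 + 3 + 3 = 10 (even)

m_sum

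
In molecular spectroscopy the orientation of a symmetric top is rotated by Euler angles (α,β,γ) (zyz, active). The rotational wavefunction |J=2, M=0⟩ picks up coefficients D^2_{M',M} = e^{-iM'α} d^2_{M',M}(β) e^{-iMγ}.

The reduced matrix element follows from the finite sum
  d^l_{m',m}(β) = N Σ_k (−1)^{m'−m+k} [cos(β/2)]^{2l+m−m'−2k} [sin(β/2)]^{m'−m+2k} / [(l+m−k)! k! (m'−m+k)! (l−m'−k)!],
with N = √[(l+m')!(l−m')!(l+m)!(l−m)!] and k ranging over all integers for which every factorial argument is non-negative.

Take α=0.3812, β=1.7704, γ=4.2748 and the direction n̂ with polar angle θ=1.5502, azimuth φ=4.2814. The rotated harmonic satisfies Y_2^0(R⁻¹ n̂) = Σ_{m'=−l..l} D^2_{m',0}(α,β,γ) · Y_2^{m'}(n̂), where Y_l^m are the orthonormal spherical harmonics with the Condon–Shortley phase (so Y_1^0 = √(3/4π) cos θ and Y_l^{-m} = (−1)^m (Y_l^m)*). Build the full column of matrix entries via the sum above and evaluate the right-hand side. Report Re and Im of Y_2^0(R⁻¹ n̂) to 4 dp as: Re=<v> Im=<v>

Re=0.1687 Im=0.0000

Need the full column D^2_{m',0} for m'=−2..2 at α=0.3812, β=1.7704, γ=4.2748.
cos(β/2)=0.633135, sin(β/2)=0.774042
d^2_{-2,0}: single k=2 term ⇒ +0.588297;  D = +0.425445+0.406313i
d^2_{-1,0}: k∈[1..2] ⇒ +0.481203 -0.719225 = -0.238022;  D = -0.220936-0.088552i
d^2_{0,0}: k∈[0..2] ⇒ +0.160688 -0.960685 +0.358969 = -0.441027;  D = -0.441027+0.000000i
d^2_{1,0}: k∈[0..1] ⇒ -0.481203 +0.719225 = +0.238022;  D = +0.220936-0.088552i
d^2_{2,0}: single k=0 term ⇒ +0.588297;  D = +0.425445-0.406313i
Y_2^{m'}(θ=1.5502,φ=4.2814) and Σ D·Y over m':
  (+0.4254+0.4063i)·(-0.2513-0.2931i)  (-0.2209-0.0886i)·(-0.0066+0.0145i)  (-0.4410+0.0000i)·(-0.3150+0.0000i)  (+0.2209-0.0886i)·(+0.0066+0.0145i)  (+0.4254-0.4063i)·(-0.2513+0.2931i)
Y_2^0(R⁻¹ n̂) = +0.168746+0.000000i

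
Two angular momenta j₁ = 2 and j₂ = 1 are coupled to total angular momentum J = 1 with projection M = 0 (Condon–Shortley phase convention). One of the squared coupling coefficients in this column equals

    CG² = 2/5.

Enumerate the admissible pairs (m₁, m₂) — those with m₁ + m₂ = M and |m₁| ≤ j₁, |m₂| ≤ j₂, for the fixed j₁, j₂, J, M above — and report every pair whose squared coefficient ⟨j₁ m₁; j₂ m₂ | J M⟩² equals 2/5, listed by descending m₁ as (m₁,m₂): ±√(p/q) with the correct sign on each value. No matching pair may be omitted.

Admissible pairs with m₁+m₂ = M = 0: (-1,1), (0,0), (1,-1)
  (m₁,m₂)=(1,-1): CG² = 3/10, CG = +√(3/10)
  (m₁,m₂)=(0,0): CG² = 2/5, CG = −√(2/5)   ← matches the target
  (m₁,m₂)=(-1,1): CG² = 3/10, CG = +√(3/10)
Pairs with CG² = 2/5: (0,0): −√(2/5)

(0,0): −√(2/5)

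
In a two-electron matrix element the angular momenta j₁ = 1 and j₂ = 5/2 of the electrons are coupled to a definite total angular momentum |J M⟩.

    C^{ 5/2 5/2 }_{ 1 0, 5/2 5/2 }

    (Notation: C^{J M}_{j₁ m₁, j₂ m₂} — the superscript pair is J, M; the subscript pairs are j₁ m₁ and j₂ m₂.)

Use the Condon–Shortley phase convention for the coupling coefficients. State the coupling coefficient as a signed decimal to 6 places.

-0.845154  (= −√(5/7))

triangle: 1!·1!·4!/7! = 24/5040
(j±m)!: 1!·1!·5!·0!·5!·0! = 14400
prefactor² = (2J+1)·Δ·N² = 2880/7
  k=1: −1/(1!·0!·0!·4!·1!·0!) = -1/24
Σ = -1/24  ⇒  CG² = 2880/7·(-1/24)² = 5/7
CG = −√(5/7) = -0.845154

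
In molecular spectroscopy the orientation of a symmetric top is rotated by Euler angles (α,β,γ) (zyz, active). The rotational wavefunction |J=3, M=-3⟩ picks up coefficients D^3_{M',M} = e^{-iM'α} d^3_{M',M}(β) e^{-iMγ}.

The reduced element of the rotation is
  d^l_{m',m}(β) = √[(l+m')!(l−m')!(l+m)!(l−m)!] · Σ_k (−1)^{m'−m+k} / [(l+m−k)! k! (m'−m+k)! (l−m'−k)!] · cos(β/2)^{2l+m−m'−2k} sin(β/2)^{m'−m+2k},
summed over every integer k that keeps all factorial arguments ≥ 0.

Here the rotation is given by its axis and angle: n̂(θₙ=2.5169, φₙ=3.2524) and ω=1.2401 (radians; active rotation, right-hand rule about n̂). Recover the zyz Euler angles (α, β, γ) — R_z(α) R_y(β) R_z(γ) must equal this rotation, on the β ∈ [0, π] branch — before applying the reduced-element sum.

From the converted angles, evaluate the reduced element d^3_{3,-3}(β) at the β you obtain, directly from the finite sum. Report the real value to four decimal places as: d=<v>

d=0.0015

Axis–angle → zyz. n̂ = (sinθₙcosφₙ, sinθₙsinφₙ, cosθₙ) = (-0.581261, -0.064673, -0.811143), ω = 1.2401.
R = I cosω + sinω [n̂]ₓ + (1−cosω) n̂n̂ᵀ gives
  R = [+0.552861, +0.792578, +0.257225; -0.741807, +0.327526, +0.585192; +0.379562, -0.514341, +0.769016]
β = atan2(√(R₁₃²+R₂₃²), R₃₃) = 0.693496; α = atan2(R₂₃, R₁₃) mod 2π = 1.156661; γ = atan2(R₃₂, −R₃₁) mod 2π = 4.076639
d^3_{3,-3}(β=0.6935) via the finite sum:
With c≡cos(β/2)=0.940483 and s≡sin(β/2)=0.339841, N=[720·1·1·720]^{1/2}=720.000000
k∈{0} keeps every argument non-negative
  k=0: (−1)^6·720.0000/(720)·0.9405^0·0.3398^6 = +0.001540
d^3_{3,-3}(0.6935) = +0.001540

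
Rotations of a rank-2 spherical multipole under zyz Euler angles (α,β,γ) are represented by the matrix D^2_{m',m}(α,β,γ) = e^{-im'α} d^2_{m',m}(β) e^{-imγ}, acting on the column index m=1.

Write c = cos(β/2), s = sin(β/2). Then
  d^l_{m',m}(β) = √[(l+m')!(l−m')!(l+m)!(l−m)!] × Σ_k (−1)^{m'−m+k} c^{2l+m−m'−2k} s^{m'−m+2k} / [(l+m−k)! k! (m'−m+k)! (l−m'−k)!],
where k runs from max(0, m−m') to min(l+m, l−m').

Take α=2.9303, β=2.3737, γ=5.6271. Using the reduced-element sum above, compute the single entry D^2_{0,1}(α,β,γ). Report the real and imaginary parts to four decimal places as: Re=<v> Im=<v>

Re=-0.4849 Im=-0.3733

D^2_{0,1}(2.9303,2.3737,5.6271) = e^{-i·0·2.9303}·d^2_{0,1}(2.3737)·e^{-i·1·5.6271}. Compute d first:
Half-angle: c=0.374582, s=0.927194. N=√(2·2·6·1)=4.898979
Admissible k: 1..2 (factorial args all ≥0)
  k=1: (−1)^0·4.8990/(2)·0.3746^3·0.9272^1 = +0.119368
  k=2: (−1)^1·4.8990/(2)·0.3746^1·0.9272^3 = -0.731365
d^2_{0,1}(2.3737) = +0.119368 -0.731365 = -0.611997
Attach z-rotation phases: D = e^{-i(0)(2.9303)}·(-0.611997)·e^{-i(1)(5.6271)} = -0.484938-0.373330i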